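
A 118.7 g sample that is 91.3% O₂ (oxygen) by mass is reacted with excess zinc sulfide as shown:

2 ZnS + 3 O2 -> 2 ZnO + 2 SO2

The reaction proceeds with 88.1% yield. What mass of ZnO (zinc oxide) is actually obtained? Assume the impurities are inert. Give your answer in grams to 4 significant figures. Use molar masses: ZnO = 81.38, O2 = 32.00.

161.9 g

Pure O2 available = 118.7 g × 0.913 = 108.37 g.
n(O2) = 108.37 g / 32.00 g/mol = 3.3867 mol.
From the equation the O2:ZnO mole ratio is 3:2, so n(ZnO) = 3.3867 × 2/3 = 2.2578 mol.
Mass of ZnO = 2.2578 mol × 81.38 g/mol = 183.74 g.
Actual mass collected = 183.74 g × 0.881 = 161.87 g.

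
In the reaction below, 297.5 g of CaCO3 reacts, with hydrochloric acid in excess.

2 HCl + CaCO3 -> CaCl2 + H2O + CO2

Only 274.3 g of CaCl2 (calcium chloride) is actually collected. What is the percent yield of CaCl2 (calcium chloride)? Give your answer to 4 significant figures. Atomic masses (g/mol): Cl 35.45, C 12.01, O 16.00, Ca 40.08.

83.15 %

M(CaCO3) = 40.08 + 12.01 + 3(16.00) = 100.09 g/mol.
M(CaCl2) = 40.08 + 2(35.45) = 110.98 g/mol.
n(CaCO3) = 297.50 g / 100.09 g/mol = 2.9723 mol.
From the equation the CaCO3:CaCl2 mole ratio is 1:1, so n(CaCl2) = 2.9723 × 1/1 = 2.9723 mol.
Mass of CaCl2 = 2.9723 mol × 110.98 g/mol = 329.87 g.
This is the theoretical yield. Percent yield = 274.3 g / 329.87 g × 100% = 83.154%.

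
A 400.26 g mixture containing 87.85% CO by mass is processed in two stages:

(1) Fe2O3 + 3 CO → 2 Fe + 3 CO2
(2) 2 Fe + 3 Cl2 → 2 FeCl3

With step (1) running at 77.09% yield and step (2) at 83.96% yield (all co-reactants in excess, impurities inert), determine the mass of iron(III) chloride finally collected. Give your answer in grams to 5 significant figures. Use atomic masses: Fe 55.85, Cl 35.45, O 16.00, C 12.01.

Pure CO = 400.26 × 0.8785 = 351.628 g.
M(CO) = 12.01 + 16.00 = 28.01 g/mol.
M(FeCl3) = 55.85 + 3(35.45) = 162.20 g/mol.
n(CO) = 351.628 / 28.01 = 12.5537 mol.
Step 1 (CO:Fe = 3:2): theoretical n(Fe) = 8.36912 mol; at 77.09% yield, n(Fe) = 6.45175 mol.
Step 2 (Fe:FeCl3 = 2:2): theoretical n(FeCl3) = 6.45175 mol, so theoretical mass = 6.45175 × 162.20 = 1046.47 g.
At 83.96% yield, actual mass of FeCl3 = 1046.47 × 0.8396 = 878.620 g.

878.62 g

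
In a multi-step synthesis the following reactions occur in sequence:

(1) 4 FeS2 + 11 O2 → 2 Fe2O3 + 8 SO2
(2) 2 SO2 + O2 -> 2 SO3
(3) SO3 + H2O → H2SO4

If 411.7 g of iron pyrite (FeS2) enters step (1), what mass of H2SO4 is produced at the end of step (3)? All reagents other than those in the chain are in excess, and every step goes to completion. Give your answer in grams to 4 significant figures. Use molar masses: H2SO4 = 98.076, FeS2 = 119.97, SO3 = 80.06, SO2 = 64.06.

673.1 g

n(FeS2) = 411.7 / 119.97 = 3.4317 mol.
Reaction (1): FeS2→SO2 ratio 4:8 ⇒ n(SO2) = 6.8634 mol.
Reaction (2): SO2→SO3 ratio 2:2 ⇒ n(SO3) = 6.8634 mol.
Reaction (3): SO3→H2SO4 ratio 1:1 ⇒ n(H2SO4) = 6.8634 mol.
Mass of H2SO4 = 6.8634 × 98.076 = 673.13 g.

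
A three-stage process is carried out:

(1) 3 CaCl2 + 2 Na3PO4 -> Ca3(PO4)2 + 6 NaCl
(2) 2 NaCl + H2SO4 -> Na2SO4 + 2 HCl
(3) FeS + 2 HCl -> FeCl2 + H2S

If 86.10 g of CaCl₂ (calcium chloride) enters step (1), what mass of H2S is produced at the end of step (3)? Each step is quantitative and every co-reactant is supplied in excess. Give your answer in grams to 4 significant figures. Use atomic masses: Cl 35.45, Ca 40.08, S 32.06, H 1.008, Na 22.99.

M(CaCl2) = 40.08 + 2(35.45) = 110.98 g/mol.
M(H2S) = 2(1.008) + 32.06 = 34.076 g/mol.
n(CaCl2) = 86.10 / 110.98 = 0.77582 mol.
Reaction (1): CaCl2→NaCl ratio 3:6 ⇒ n(NaCl) = 1.5516 mol.
Reaction (2): NaCl→HCl ratio 2:2 ⇒ n(HCl) = 1.5516 mol.
Reaction (3): HCl→H2S ratio 2:1 ⇒ n(H2S) = 0.77582 mol.
Mass of H2S = 0.77582 × 34.076 = 26.437 g.

26.44 g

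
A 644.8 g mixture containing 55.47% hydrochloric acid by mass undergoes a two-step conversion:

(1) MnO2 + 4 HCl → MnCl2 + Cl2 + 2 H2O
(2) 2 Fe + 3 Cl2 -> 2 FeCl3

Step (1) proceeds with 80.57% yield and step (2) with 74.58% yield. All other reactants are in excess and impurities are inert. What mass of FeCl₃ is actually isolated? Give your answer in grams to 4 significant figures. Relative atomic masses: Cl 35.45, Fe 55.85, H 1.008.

Pure HCl = 644.8 × 0.5547 = 357.67 g.
M(HCl) = 1.008 + 35.45 = 36.458 g/mol.
M(FeCl3) = 55.85 + 3(35.45) = 162.20 g/mol.
n(HCl) = 357.67 / 36.458 = 9.8105 mol.
Step 1 (HCl:Cl2 = 4:1): theoretical n(Cl2) = 2.4526 mol; at 80.57% yield, n(Cl2) = 1.9761 mol.
Step 2 (Cl2:FeCl3 = 3:2): theoretical n(FeCl3) = 1.3174 mol, so theoretical mass = 1.3174 × 162.20 = 213.68 g.
At 74.58% yield, actual mass of FeCl3 = 213.68 × 0.7458 = 159.36 g.

159.4 g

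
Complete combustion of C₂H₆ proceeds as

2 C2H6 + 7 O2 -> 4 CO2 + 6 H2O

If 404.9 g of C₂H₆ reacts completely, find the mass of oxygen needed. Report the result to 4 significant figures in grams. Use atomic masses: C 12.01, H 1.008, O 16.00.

M(C2H6) = 2(12.01) + 6(1.008) = 30.068 g/mol.
M(O2) = 2(16.00) = 32.00 g/mol.
n(C2H6) = 404.90 g / 30.068 g/mol = 13.466 mol.
From the equation the C2H6:O2 mole ratio is 2:7, so n(O2) = 13.466 × 7/2 = 47.132 mol.
Mass of O2 = 47.132 mol × 32.00 g/mol = 1508.2 g.

1508 g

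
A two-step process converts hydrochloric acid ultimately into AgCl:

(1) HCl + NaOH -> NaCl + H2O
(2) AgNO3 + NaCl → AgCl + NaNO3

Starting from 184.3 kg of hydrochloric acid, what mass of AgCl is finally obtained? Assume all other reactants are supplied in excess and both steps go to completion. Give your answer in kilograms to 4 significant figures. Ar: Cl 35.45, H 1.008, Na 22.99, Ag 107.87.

724.5 kg

M(HCl) = 1.008 + 35.45 = 36.458 g/mol.
M(AgCl) = 107.87 + 35.45 = 143.32 g/mol.
184.3 kg = 184300 g.
n(HCl) = 184300 / 36.458 = 5055.1 mol.
Step 1 gives a 1:1 ratio of HCl to NaCl, so n(NaCl) = 5055.1 mol.
In step 2 the NaCl:AgCl ratio is 1:1, so n(AgCl) = 5055.1 mol.
Mass of AgCl = 5055.1 × 143.32 = 724500 g = 724.5 kg.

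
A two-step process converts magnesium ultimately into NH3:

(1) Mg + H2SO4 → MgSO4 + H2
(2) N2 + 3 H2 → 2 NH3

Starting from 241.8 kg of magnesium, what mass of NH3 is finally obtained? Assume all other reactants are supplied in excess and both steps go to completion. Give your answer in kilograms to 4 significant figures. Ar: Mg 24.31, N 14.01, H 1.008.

113.0 kg

M(Mg) = 24.31 g/mol.
M(NH3) = 14.01 + 3(1.008) = 17.034 g/mol.
241.8 kg = 241800 g.
n(Mg) = 241800 / 24.31 = 9946.5 mol.
Step 1 gives a 1:1 ratio of Mg to H2, so n(H2) = 9946.5 mol.
In step 2 the H2:NH3 ratio is 3:2, so n(NH3) = 6631.0 mol.
Mass of NH3 = 6631.0 × 17.034 = 112950 g = 113.0 kg.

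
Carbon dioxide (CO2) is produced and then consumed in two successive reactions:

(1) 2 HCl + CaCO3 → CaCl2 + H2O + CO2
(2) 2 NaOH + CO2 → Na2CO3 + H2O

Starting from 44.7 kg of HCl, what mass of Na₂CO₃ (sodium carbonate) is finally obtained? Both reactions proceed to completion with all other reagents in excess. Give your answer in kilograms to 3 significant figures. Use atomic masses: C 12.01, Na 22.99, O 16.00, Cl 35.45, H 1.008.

M(HCl) = 1.008 + 35.45 = 36.458 g/mol.
M(Na2CO3) = 2(22.99) + 12.01 + 3(16.00) = 105.99 g/mol.
44.7 kg = 44700 g.
n(HCl) = 44700 / 36.458 = 1226 mol.
Step 1 gives a 2:1 ratio of HCl to CO2, so n(CO2) = 613.0 mol.
In step 2 the CO2:Na2CO3 ratio is 1:1, so n(Na2CO3) = 613.0 mol.
Mass of Na2CO3 = 613.0 × 105.99 = 64980 g = 65.0 kg.

65.0 kg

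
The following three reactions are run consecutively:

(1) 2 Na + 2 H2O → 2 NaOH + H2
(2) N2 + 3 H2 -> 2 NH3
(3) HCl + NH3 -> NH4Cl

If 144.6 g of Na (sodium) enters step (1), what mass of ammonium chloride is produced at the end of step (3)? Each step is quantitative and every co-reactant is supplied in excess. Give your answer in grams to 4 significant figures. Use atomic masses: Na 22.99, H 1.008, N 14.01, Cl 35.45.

M(Na) = 22.99 g/mol.
M(NH4Cl) = 14.01 + 4(1.008) + 35.45 = 53.492 g/mol.
n(Na) = 144.6 / 22.99 = 6.2897 mol.
Reaction (1): Na→H2 ratio 2:1 ⇒ n(H2) = 3.1448 mol.
Reaction (2): H2→NH3 ratio 3:2 ⇒ n(NH3) = 2.0966 mol.
Reaction (3): NH3→NH4Cl ratio 1:1 ⇒ n(NH4Cl) = 2.0966 mol.
Mass of NH4Cl = 2.0966 × 53.492 = 112.15 g.

112.1 g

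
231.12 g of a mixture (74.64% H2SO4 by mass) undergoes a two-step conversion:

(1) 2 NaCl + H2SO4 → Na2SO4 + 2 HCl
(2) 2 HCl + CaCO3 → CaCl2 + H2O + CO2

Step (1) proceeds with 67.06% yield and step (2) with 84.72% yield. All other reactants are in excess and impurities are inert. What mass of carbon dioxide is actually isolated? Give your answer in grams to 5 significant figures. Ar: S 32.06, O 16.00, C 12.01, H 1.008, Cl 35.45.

Pure H2SO4 = 231.12 × 0.7464 = 172.508 g.
M(H2SO4) = 2(1.008) + 32.06 + 4(16.00) = 98.076 g/mol.
M(CO2) = 12.01 + 2(16.00) = 44.01 g/mol.
n(H2SO4) = 172.508 / 98.076 = 1.75892 mol.
Step 1 (H2SO4:HCl = 1:2): theoretical n(HCl) = 3.51784 mol; at 67.06% yield, n(HCl) = 2.35907 mol.
Step 2 (HCl:CO2 = 2:1): theoretical n(CO2) = 1.17953 mol, so theoretical mass = 1.17953 × 44.01 = 51.9112 g.
At 84.72% yield, actual mass of CO2 = 51.9112 × 0.8472 = 43.9792 g.

43.979 g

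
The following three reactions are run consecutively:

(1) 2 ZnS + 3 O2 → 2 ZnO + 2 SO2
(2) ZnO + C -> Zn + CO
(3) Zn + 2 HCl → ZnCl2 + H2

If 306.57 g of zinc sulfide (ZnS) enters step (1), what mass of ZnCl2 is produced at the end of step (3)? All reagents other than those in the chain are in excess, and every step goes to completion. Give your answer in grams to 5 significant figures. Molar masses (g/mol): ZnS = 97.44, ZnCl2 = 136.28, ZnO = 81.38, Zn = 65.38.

428.77 g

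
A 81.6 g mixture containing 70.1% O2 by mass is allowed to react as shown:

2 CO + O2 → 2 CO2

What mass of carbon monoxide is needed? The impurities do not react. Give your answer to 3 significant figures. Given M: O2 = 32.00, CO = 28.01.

100 g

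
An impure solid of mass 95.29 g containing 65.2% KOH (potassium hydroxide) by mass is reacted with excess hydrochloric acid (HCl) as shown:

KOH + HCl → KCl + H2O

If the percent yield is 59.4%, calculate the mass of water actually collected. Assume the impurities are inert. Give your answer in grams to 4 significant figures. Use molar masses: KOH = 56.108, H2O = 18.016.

Pure KOH available = 95.29 g × 0.652 = 62.129 g.
n(KOH) = 62.129 g / 56.108 g/mol = 1.1073 mol.
From the equation the KOH:H2O mole ratio is 1:1, so n(H2O) = 1.1073 × 1/1 = 1.1073 mol.
Mass of H2O = 1.1073 mol × 18.016 g/mol = 19.949 g.
Actual mass collected = 19.949 g × 0.594 = 11.850 g.

11.85 g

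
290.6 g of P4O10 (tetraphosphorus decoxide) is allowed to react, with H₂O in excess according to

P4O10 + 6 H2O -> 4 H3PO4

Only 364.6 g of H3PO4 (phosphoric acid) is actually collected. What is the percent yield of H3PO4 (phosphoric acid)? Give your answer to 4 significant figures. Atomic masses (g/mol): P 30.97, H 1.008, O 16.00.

90.86 %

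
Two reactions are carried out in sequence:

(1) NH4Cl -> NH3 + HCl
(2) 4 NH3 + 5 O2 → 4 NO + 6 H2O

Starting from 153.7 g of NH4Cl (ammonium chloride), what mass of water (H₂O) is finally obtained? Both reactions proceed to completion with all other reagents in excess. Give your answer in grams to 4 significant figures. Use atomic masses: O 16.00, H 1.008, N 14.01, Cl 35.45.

M(NH4Cl) = 14.01 + 4(1.008) + 35.45 = 53.492 g/mol.
M(H2O) = 2(1.008) + 16.00 = 18.016 g/mol.
n(NH4Cl) = 153.70 / 53.492 = 2.8733 mol.
Step 1 gives a 1:1 ratio of NH4Cl to NH3, so n(NH3) = 2.8733 mol.
In step 2 the NH3:H2O ratio is 4:6, so n(H2O) = 4.3100 mol.
Mass of H2O = 4.3100 × 18.016 = 77.649 g.

77.65 g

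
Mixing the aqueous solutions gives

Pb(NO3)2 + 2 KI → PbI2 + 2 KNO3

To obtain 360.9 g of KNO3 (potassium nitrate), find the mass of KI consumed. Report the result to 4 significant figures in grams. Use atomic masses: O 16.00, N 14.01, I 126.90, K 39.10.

M(KNO3) = 39.10 + 14.01 + 3(16.00) = 101.11 g/mol.
M(KI) = 39.10 + 126.90 = 166.00 g/mol.
n(KNO3) = 360.90 g / 101.11 g/mol = 3.5694 mol.
From the equation the KNO3:KI mole ratio is 2:2, so n(KI) = 3.5694 × 2/2 = 3.5694 mol.
Mass of KI = 3.5694 mol × 166.00 g/mol = 592.52 g.

592.5 g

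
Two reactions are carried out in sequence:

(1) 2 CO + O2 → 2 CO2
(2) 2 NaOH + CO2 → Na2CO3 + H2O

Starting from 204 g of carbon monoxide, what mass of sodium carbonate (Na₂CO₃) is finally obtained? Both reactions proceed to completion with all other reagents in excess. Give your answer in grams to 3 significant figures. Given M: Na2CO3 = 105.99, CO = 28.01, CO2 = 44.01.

772 g

n(CO) = 204.0 / 28.01 = 7.283 mol.
Step 1 gives a 2:2 ratio of CO to CO2, so n(CO2) = 7.283 mol.
In step 2 the CO2:Na2CO3 ratio is 1:1, so n(Na2CO3) = 7.283 mol.
Mass of Na2CO3 = 7.283 × 105.99 = 771.9 g.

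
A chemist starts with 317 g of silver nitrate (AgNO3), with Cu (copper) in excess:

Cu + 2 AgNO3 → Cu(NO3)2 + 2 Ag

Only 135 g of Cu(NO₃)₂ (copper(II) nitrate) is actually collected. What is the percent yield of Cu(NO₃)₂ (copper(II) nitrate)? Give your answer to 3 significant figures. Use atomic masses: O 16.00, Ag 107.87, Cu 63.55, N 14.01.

M(AgNO3) = 107.87 + 14.01 + 3(16.00) = 169.88 g/mol.
M(Cu(NO3)2) = 63.55 + 2(14.01) + 6(16.00) = 187.57 g/mol.
n(AgNO3) = 317.0 g / 169.88 g/mol = 1.866 mol.
From the equation the AgNO3:Cu(NO3)2 mole ratio is 2:1, so n(Cu(NO3)2) = 1.866 × 1/2 = 0.9330 mol.
Mass of Cu(NO3)2 = 0.9330 mol × 187.57 g/mol = 175.0 g.
This is the theoretical yield. Percent yield = 135 g / 175.0 g × 100% = 77.14%.

77.1 %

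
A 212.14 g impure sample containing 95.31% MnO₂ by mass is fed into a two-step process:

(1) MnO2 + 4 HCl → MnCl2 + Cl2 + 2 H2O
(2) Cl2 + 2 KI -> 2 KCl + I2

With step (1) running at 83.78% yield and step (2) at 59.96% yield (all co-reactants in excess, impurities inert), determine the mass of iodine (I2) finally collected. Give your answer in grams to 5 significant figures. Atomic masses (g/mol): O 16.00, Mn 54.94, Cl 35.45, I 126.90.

Pure MnO2 = 212.14 × 0.9531 = 202.191 g.
M(MnO2) = 54.94 + 2(16.00) = 86.94 g/mol.
M(I2) = 2(126.90) = 253.80 g/mol.
n(MnO2) = 202.191 / 86.94 = 2.32563 mol.
Step 1 (MnO2:Cl2 = 1:1): theoretical n(Cl2) = 2.32563 mol; at 83.78% yield, n(Cl2) = 1.94842 mol.
Step 2 (Cl2:I2 = 1:1): theoretical n(I2) = 1.94842 mol, so theoretical mass = 1.94842 × 253.80 = 494.508 g.
At 59.96% yield, actual mass of I2 = 494.508 × 0.5996 = 296.507 g.

296.51 g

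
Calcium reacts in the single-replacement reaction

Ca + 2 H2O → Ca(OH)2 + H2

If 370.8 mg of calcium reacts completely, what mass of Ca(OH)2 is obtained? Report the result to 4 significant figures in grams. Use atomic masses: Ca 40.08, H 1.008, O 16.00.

0.6855 g

M(Ca) = 40.08 g/mol.
M(Ca(OH)2) = 40.08 + 2(16.00) + 2(1.008) = 74.096 g/mol.
Convert: 370.8 mg = 0.37080 g.
n(Ca) = 0.37080 g / 40.08 g/mol = 0.0092515 mol.
From the equation the Ca:Ca(OH)2 mole ratio is 1:1, so n(Ca(OH)2) = 0.0092515 × 1/1 = 0.0092515 mol.
Mass of Ca(OH)2 = 0.0092515 mol × 74.096 g/mol = 0.68550 g.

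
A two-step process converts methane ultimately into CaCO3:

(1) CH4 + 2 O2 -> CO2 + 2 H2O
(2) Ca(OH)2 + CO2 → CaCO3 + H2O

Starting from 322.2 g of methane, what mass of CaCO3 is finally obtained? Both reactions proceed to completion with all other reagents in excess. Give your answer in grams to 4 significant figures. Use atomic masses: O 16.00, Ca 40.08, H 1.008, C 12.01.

2010 g

M(CH4) = 12.01 + 4(1.008) = 16.042 g/mol.
M(CaCO3) = 40.08 + 12.01 + 3(16.00) = 100.09 g/mol.
n(CH4) = 322.20 / 16.042 = 20.085 mol.
Step 1 gives a 1:1 ratio of CH4 to CO2, so n(CO2) = 20.085 mol.
In step 2 the CO2:CaCO3 ratio is 1:1, so n(CaCO3) = 20.085 mol.
Mass of CaCO3 = 20.085 × 100.09 = 2010.3 g.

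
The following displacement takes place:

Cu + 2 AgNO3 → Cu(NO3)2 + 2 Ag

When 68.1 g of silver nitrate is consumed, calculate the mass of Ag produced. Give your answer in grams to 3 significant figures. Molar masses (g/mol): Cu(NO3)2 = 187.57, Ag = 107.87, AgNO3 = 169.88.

43.2 g

n(AgNO3) = 68.10 g / 169.88 g/mol = 0.4009 mol.
From the equation the AgNO3:Ag mole ratio is 2:2, so n(Ag) = 0.4009 × 2/2 = 0.4009 mol.
Mass of Ag = 0.4009 mol × 107.87 g/mol = 43.24 g.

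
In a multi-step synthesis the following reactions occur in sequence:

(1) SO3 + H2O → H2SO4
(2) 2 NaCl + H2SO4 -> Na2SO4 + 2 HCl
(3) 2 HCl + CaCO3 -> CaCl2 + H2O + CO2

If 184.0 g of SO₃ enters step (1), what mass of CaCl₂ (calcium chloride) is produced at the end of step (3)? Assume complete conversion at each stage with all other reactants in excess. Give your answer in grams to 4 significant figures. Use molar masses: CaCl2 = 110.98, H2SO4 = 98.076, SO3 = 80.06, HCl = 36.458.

255.1 g

n(SO3) = 184.0 / 80.06 = 2.2983 mol.
Reaction (1): SO3→H2SO4 ratio 1:1 ⇒ n(H2SO4) = 2.2983 mol.
Reaction (2): H2SO4→HCl ratio 1:2 ⇒ n(HCl) = 4.5966 mol.
Reaction (3): HCl→CaCl2 ratio 2:1 ⇒ n(CaCl2) = 2.2983 mol.
Mass of CaCl2 = 2.2983 × 110.98 = 255.06 g.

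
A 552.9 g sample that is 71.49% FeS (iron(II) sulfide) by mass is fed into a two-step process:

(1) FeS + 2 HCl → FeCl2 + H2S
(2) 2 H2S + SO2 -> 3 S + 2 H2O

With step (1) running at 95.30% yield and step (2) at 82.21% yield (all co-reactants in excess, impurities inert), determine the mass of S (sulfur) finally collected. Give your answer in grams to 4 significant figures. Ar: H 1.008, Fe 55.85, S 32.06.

169.4 g

Pure FeS = 552.9 × 0.7149 = 395.27 g.
M(FeS) = 55.85 + 32.06 = 87.91 g/mol.
M(S) = 32.06 g/mol.
n(FeS) = 395.27 / 87.91 = 4.4963 mol.
Step 1 (FeS:H2S = 1:1): theoretical n(H2S) = 4.4963 mol; at 95.30% yield, n(H2S) = 4.2850 mol.
Step 2 (H2S:S = 2:3): theoretical n(S) = 6.4274 mol, so theoretical mass = 6.4274 × 32.06 = 206.06 g.
At 82.21% yield, actual mass of S = 206.06 × 0.8221 = 169.40 g.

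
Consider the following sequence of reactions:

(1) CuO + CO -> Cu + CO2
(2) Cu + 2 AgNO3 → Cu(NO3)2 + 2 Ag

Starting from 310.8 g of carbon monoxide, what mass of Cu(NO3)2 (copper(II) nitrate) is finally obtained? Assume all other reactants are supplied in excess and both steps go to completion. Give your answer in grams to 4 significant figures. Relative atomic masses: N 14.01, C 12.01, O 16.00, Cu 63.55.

M(CO) = 12.01 + 16.00 = 28.01 g/mol.
M(Cu(NO3)2) = 63.55 + 2(14.01) + 6(16.00) = 187.57 g/mol.
n(CO) = 310.80 / 28.01 = 11.096 mol.
Step 1 gives a 1:1 ratio of CO to Cu, so n(Cu) = 11.096 mol.
In step 2 the Cu:Cu(NO3)2 ratio is 1:1, so n(Cu(NO3)2) = 11.096 mol.
Mass of Cu(NO3)2 = 11.096 × 187.57 = 2081.3 g.

2081 g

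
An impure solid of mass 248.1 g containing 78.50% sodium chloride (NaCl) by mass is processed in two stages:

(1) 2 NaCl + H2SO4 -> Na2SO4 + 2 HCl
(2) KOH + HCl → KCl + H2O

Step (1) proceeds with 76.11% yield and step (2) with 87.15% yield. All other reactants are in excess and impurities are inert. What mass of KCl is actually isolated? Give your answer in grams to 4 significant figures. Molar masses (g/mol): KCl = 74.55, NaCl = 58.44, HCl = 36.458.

Pure NaCl = 248.1 × 0.7850 = 194.76 g.
n(NaCl) = 194.76 / 58.44 = 3.3326 mol.
Step 1 (NaCl:HCl = 2:2): theoretical n(HCl) = 3.3326 mol; at 76.11% yield, n(HCl) = 2.5365 mol.
Step 2 (HCl:KCl = 1:1): theoretical n(KCl) = 2.5365 mol, so theoretical mass = 2.5365 × 74.55 = 189.09 g.
At 87.15% yield, actual mass of KCl = 189.09 × 0.8715 = 164.79 g.

164.8 g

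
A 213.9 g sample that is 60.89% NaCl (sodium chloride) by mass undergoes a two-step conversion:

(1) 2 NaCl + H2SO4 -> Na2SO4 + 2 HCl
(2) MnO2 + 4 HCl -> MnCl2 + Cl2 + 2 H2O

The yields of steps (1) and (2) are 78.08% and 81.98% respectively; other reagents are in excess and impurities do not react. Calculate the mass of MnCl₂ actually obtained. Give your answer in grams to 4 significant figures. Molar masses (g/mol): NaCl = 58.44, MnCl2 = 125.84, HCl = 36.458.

Pure NaCl = 213.9 × 0.6089 = 130.24 g.
n(NaCl) = 130.24 / 58.44 = 2.2287 mol.
Step 1 (NaCl:HCl = 2:2): theoretical n(HCl) = 2.2287 mol; at 78.08% yield, n(HCl) = 1.7401 mol.
Step 2 (HCl:MnCl2 = 4:1): theoretical n(MnCl2) = 0.43504 mol, so theoretical mass = 0.43504 × 125.84 = 54.745 g.
At 81.98% yield, actual mass of MnCl2 = 54.745 × 0.8198 = 44.880 g.

44.88 g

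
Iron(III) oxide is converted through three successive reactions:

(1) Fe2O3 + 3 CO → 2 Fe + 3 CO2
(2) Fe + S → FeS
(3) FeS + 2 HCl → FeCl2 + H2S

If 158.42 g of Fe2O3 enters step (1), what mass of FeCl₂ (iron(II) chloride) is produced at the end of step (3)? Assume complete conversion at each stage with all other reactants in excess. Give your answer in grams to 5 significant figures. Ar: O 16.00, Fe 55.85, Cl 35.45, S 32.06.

251.47 g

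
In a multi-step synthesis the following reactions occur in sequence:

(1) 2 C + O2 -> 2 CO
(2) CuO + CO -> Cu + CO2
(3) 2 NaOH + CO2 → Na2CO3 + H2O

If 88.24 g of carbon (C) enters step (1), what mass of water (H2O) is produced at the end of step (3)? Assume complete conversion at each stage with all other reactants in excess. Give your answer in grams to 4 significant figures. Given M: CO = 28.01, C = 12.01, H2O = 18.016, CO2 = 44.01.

132.4 g

n(C) = 88.24 / 12.01 = 7.3472 mol.
Reaction (1): C→CO ratio 2:2 ⇒ n(CO) = 7.3472 mol.
Reaction (2): CO→CO2 ratio 1:1 ⇒ n(CO2) = 7.3472 mol.
Reaction (3): CO2→H2O ratio 1:1 ⇒ n(H2O) = 7.3472 mol.
Mass of H2O = 7.3472 × 18.016 = 132.37 g.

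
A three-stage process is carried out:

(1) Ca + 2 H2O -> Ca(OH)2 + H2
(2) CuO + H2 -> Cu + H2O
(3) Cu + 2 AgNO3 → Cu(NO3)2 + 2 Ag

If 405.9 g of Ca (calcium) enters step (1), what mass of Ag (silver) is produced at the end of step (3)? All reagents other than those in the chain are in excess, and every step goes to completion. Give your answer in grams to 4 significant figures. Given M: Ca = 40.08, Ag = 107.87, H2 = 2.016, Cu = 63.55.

n(Ca) = 405.9 / 40.08 = 10.127 mol.
Reaction (1): Ca→H2 ratio 1:1 ⇒ n(H2) = 10.127 mol.
Reaction (2): H2→Cu ratio 1:1 ⇒ n(Cu) = 10.127 mol.
Reaction (3): Cu→Ag ratio 1:2 ⇒ n(Ag) = 20.254 mol.
Mass of Ag = 20.254 × 107.87 = 2184.9 g.

2185 g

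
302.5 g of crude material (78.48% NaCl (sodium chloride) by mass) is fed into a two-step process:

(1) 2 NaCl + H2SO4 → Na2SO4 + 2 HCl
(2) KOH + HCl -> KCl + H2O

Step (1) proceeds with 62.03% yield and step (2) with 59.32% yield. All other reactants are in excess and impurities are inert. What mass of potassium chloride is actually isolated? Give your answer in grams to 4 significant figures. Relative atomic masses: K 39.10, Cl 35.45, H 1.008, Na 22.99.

Pure NaCl = 302.5 × 0.7848 = 237.40 g.
M(NaCl) = 22.99 + 35.45 = 58.44 g/mol.
M(KCl) = 39.10 + 35.45 = 74.55 g/mol.
n(NaCl) = 237.40 / 58.44 = 4.0623 mol.
Step 1 (NaCl:HCl = 2:2): theoretical n(HCl) = 4.0623 mol; at 62.03% yield, n(HCl) = 2.5199 mol.
Step 2 (HCl:KCl = 1:1): theoretical n(KCl) = 2.5199 mol, so theoretical mass = 2.5199 × 74.55 = 187.86 g.
At 59.32% yield, actual mass of KCl = 187.86 × 0.5932 = 111.44 g.

111.4 g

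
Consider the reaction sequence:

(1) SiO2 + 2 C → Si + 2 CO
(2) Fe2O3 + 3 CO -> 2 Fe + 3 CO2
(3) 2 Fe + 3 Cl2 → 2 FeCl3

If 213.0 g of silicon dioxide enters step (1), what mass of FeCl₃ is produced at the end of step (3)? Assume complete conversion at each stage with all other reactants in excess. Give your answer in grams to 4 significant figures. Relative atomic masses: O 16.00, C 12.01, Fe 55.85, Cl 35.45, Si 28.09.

M(SiO2) = 28.09 + 2(16.00) = 60.09 g/mol.
M(FeCl3) = 55.85 + 3(35.45) = 162.20 g/mol.
n(SiO2) = 213.0 / 60.09 = 3.5447 mol.
Reaction (1): SiO2→CO ratio 1:2 ⇒ n(CO) = 7.0894 mol.
Reaction (2): CO→Fe ratio 3:2 ⇒ n(Fe) = 4.7262 mol.
Reaction (3): Fe→FeCl3 ratio 2:2 ⇒ n(FeCl3) = 4.7262 mol.
Mass of FeCl3 = 4.7262 × 162.20 = 766.60 g.

766.6 g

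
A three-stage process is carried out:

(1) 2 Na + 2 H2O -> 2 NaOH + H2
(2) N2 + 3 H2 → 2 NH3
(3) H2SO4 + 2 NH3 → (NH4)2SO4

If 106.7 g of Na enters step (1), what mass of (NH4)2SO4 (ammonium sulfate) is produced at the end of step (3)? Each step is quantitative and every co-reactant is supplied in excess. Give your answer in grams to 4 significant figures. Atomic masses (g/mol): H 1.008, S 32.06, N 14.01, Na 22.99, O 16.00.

M(Na) = 22.99 g/mol.
M((NH4)2SO4) = 2(14.01) + 8(1.008) + 32.06 + 4(16.00) = 132.144 g/mol.
n(Na) = 106.7 / 22.99 = 4.6411 mol.
Reaction (1): Na→H2 ratio 2:1 ⇒ n(H2) = 2.3206 mol.
Reaction (2): H2→NH3 ratio 3:2 ⇒ n(NH3) = 1.5470 mol.
Reaction (3): NH3→(NH4)2SO4 ratio 2:1 ⇒ n((NH4)2SO4) = 0.77352 mol.
Mass of (NH4)2SO4 = 0.77352 × 132.144 = 102.22 g.

102.2 g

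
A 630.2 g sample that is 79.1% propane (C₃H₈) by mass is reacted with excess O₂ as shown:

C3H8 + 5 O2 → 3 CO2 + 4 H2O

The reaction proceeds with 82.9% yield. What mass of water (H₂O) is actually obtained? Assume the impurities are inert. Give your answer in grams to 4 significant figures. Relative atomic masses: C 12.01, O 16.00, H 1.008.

675.4 g

Pure C3H8 available = 630.2 g × 0.791 = 498.49 g.
M(C3H8) = 3(12.01) + 8(1.008) = 44.094 g/mol.
M(H2O) = 2(1.008) + 16.00 = 18.016 g/mol.
n(C3H8) = 498.49 g / 44.094 g/mol = 11.305 mol.
From the equation the C3H8:H2O mole ratio is 1:4, so n(H2O) = 11.305 × 4/1 = 45.221 mol.
Mass of H2O = 45.221 mol × 18.016 g/mol = 814.69 g.
Actual mass collected = 814.69 g × 0.829 = 675.38 g.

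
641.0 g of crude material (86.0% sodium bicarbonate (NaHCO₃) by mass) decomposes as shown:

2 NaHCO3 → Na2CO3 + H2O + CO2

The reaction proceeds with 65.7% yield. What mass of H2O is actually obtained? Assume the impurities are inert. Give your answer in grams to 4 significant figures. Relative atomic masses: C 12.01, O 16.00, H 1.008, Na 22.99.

Pure NaHCO3 available = 641.0 g × 0.860 = 551.26 g.
M(NaHCO3) = 22.99 + 1.008 + 12.01 + 3(16.00) = 84.008 g/mol.
M(H2O) = 2(1.008) + 16.00 = 18.016 g/mol.
n(NaHCO3) = 551.26 g / 84.008 g/mol = 6.5620 mol.
From the equation the NaHCO3:H2O mole ratio is 2:1, so n(H2O) = 6.5620 × 1/2 = 3.2810 mol.
Mass of H2O = 3.2810 mol × 18.016 g/mol = 59.110 g.
Actual mass collected = 59.110 g × 0.657 = 38.836 g.

38.84 g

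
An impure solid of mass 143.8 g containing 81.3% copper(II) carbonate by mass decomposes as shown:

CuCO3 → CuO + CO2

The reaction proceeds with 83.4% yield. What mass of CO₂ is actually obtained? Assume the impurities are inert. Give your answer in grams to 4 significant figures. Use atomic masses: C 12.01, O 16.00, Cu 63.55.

Pure CuCO3 available = 143.8 g × 0.813 = 116.91 g.
M(CuCO3) = 63.55 + 12.01 + 3(16.00) = 123.56 g/mol.
M(CO2) = 12.01 + 2(16.00) = 44.01 g/mol.
n(CuCO3) = 116.91 g / 123.56 g/mol = 0.94618 mol.
From the equation the CuCO3:CO2 mole ratio is 1:1, so n(CO2) = 0.94618 × 1/1 = 0.94618 mol.
Mass of CO2 = 0.94618 mol × 44.01 g/mol = 41.641 g.
Actual mass collected = 41.641 g × 0.834 = 34.729 g.

34.73 g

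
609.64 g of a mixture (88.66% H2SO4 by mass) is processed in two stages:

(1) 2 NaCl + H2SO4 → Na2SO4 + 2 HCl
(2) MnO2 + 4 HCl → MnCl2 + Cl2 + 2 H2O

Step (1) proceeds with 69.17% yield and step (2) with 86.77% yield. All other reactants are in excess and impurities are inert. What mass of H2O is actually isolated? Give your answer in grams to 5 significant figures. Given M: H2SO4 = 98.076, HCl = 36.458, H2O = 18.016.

Pure H2SO4 = 609.64 × 0.8866 = 540.507 g.
n(H2SO4) = 540.507 / 98.076 = 5.51110 mol.
Step 1 (H2SO4:HCl = 1:2): theoretical n(HCl) = 11.0222 mol; at 69.17% yield, n(HCl) = 7.62406 mol.
Step 2 (HCl:H2O = 4:2): theoretical n(H2O) = 3.81203 mol, so theoretical mass = 3.81203 × 18.016 = 68.6775 g.
At 86.77% yield, actual mass of H2O = 68.6775 × 0.8677 = 59.5915 g.

59.591 g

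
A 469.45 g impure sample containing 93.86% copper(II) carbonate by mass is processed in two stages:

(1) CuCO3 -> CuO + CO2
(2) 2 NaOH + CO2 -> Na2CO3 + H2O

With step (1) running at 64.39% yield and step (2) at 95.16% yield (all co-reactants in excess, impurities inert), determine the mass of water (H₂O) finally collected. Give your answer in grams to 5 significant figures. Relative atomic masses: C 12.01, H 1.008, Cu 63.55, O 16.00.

39.366 g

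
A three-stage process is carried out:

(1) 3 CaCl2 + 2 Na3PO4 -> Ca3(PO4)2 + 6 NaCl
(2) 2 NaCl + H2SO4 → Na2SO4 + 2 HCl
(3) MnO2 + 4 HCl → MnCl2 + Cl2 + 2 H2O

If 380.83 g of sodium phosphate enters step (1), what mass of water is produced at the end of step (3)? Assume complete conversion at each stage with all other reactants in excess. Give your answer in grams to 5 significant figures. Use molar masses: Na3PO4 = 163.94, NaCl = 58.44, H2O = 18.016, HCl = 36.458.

62.776 g

n(Na3PO4) = 380.83 / 163.94 = 2.32298 mol.
Reaction (1): Na3PO4→NaCl ratio 2:6 ⇒ n(NaCl) = 6.96895 mol.
Reaction (2): NaCl→HCl ratio 2:2 ⇒ n(HCl) = 6.96895 mol.
Reaction (3): HCl→H2O ratio 4:2 ⇒ n(H2O) = 3.48448 mol.
Mass of H2O = 3.48448 × 18.016 = 62.7763 g.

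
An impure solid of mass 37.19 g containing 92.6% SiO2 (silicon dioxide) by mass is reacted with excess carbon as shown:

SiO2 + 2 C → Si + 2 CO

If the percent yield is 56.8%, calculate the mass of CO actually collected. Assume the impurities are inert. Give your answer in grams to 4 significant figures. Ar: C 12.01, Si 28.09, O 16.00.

Pure SiO2 available = 37.19 g × 0.926 = 34.438 g.
M(SiO2) = 28.09 + 2(16.00) = 60.09 g/mol.
M(CO) = 12.01 + 16.00 = 28.01 g/mol.
n(SiO2) = 34.438 g / 60.09 g/mol = 0.57311 mol.
From the equation the SiO2:CO mole ratio is 1:2, so n(CO) = 0.57311 × 2/1 = 1.1462 mol.
Mass of CO = 1.1462 mol × 28.01 g/mol = 32.105 g.
Actual mass collected = 32.105 g × 0.568 = 18.236 g.

18.24 g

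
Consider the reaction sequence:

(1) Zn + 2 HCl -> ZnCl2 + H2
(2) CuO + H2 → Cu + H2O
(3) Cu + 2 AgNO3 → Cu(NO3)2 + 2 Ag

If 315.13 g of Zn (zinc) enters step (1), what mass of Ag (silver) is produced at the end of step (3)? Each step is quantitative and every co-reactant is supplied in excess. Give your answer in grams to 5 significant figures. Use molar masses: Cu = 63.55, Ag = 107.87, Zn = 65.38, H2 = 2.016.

n(Zn) = 315.13 / 65.38 = 4.81998 mol.
Reaction (1): Zn→H2 ratio 1:1 ⇒ n(H2) = 4.81998 mol.
Reaction (2): H2→Cu ratio 1:1 ⇒ n(Cu) = 4.81998 mol.
Reaction (3): Cu→Ag ratio 1:2 ⇒ n(Ag) = 9.63995 mol.
Mass of Ag = 9.63995 × 107.87 = 1039.86 g.

1039.9 g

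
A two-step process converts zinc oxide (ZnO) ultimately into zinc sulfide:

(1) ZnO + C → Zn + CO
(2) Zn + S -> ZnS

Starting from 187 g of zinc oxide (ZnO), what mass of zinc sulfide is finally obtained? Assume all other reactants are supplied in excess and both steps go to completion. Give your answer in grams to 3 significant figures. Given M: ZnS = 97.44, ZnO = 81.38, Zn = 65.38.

224 g

n(ZnO) = 187.0 / 81.38 = 2.298 mol.
Step 1 gives a 1:1 ratio of ZnO to Zn, so n(Zn) = 2.298 mol.
In step 2 the Zn:ZnS ratio is 1:1, so n(ZnS) = 2.298 mol.
Mass of ZnS = 2.298 × 97.44 = 223.9 g.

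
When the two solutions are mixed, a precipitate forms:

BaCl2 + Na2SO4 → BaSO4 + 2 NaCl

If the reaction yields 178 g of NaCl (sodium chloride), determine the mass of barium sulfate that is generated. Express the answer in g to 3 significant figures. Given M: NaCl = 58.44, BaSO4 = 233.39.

355 g

n(NaCl) = 178.0 g / 58.44 g/mol = 3.046 mol.
From the equation the NaCl:BaSO4 mole ratio is 2:1, so n(BaSO4) = 3.046 × 1/2 = 1.523 mol.
Mass of BaSO4 = 1.523 mol × 233.39 g/mol = 355.4 g.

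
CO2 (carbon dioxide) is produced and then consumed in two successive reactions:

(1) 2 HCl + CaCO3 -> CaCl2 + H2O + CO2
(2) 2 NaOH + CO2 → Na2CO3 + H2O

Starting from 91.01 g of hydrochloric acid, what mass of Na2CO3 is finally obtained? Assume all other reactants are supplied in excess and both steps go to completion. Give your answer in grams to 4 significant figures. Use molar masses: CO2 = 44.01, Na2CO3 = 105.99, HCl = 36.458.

132.3 g

n(HCl) = 91.010 / 36.458 = 2.4963 mol.
Step 1 gives a 2:1 ratio of HCl to CO2, so n(CO2) = 1.2481 mol.
In step 2 the CO2:Na2CO3 ratio is 1:1, so n(Na2CO3) = 1.2481 mol.
Mass of Na2CO3 = 1.2481 × 105.99 = 132.29 g.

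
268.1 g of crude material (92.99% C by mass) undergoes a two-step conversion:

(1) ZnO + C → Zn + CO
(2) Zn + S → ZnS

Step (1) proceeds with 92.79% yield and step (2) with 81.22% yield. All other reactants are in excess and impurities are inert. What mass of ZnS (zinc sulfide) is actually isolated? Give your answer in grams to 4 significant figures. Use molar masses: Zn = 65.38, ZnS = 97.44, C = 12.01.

1524 g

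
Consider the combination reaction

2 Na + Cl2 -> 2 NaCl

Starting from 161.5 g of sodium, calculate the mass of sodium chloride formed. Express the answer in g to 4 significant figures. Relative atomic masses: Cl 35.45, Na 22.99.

410.5 g

M(Na) = 22.99 g/mol.
M(NaCl) = 22.99 + 35.45 = 58.44 g/mol.
n(Na) = 161.50 g / 22.99 g/mol = 7.0248 mol.
From the equation the Na:NaCl mole ratio is 2:2, so n(NaCl) = 7.0248 × 2/2 = 7.0248 mol.
Mass of NaCl = 7.0248 mol × 58.44 g/mol = 410.53 g.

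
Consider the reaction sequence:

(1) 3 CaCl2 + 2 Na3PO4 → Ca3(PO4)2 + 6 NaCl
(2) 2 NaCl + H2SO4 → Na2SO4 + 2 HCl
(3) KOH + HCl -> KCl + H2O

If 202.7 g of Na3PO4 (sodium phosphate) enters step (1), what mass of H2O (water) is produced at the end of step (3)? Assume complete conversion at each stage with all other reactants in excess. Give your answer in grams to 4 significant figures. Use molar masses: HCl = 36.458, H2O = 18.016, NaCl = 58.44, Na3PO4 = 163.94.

66.83 g

n(Na3PO4) = 202.7 / 163.94 = 1.2364 mol.
Reaction (1): Na3PO4→NaCl ratio 2:6 ⇒ n(NaCl) = 3.7093 mol.
Reaction (2): NaCl→HCl ratio 2:2 ⇒ n(HCl) = 3.7093 mol.
Reaction (3): HCl→H2O ratio 1:1 ⇒ n(H2O) = 3.7093 mol.
Mass of H2O = 3.7093 × 18.016 = 66.826 g.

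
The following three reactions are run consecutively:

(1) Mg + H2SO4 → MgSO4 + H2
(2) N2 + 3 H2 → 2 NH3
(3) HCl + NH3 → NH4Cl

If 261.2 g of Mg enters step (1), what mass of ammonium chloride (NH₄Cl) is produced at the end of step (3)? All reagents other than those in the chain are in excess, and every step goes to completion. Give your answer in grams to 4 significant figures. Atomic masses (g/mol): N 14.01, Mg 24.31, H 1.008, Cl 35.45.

383.2 g

M(Mg) = 24.31 g/mol.
M(NH4Cl) = 14.01 + 4(1.008) + 35.45 = 53.492 g/mol.
n(Mg) = 261.2 / 24.31 = 10.745 mol.
Reaction (1): Mg→H2 ratio 1:1 ⇒ n(H2) = 10.745 mol.
Reaction (2): H2→NH3 ratio 3:2 ⇒ n(NH3) = 7.1630 mol.
Reaction (3): NH3→NH4Cl ratio 1:1 ⇒ n(NH4Cl) = 7.1630 mol.
Mass of NH4Cl = 7.1630 × 53.492 = 383.16 g.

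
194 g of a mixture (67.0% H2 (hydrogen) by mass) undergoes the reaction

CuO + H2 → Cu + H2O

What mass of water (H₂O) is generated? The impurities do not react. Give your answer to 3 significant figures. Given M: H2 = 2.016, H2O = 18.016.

1160 g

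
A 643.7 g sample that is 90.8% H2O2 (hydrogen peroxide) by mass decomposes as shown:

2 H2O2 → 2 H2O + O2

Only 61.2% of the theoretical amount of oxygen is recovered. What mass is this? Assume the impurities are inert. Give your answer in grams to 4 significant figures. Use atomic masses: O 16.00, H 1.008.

Pure H2O2 available = 643.7 g × 0.908 = 584.48 g.
M(H2O2) = 2(1.008) + 2(16.00) = 34.016 g/mol.
M(O2) = 2(16.00) = 32.00 g/mol.
n(H2O2) = 584.48 g / 34.016 g/mol = 17.182 mol.
From the equation the H2O2:O2 mole ratio is 2:1, so n(O2) = 17.182 × 1/2 = 8.5912 mol.
Mass of O2 = 8.5912 mol × 32.00 g/mol = 274.92 g.
Actual mass collected = 274.92 g × 0.612 = 168.25 g.

168.3 g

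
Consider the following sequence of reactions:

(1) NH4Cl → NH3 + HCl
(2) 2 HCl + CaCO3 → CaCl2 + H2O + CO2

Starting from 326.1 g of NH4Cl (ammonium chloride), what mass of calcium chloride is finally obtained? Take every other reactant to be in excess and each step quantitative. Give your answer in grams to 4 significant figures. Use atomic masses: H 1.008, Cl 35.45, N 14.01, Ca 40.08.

338.3 g

M(NH4Cl) = 14.01 + 4(1.008) + 35.45 = 53.492 g/mol.
M(CaCl2) = 40.08 + 2(35.45) = 110.98 g/mol.
n(NH4Cl) = 326.10 / 53.492 = 6.0962 mol.
Step 1 gives a 1:1 ratio of NH4Cl to HCl, so n(HCl) = 6.0962 mol.
In step 2 the HCl:CaCl2 ratio is 2:1, so n(CaCl2) = 3.0481 mol.
Mass of CaCl2 = 3.0481 × 110.98 = 338.28 g.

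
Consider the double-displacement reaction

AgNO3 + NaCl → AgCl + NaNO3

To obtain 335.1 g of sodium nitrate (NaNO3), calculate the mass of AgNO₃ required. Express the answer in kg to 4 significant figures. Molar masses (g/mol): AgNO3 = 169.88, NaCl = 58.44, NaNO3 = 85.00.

n(NaNO3) = 335.10 g / 85.00 g/mol = 3.9424 mol.
From the equation the NaNO3:AgNO3 mole ratio is 1:1, so n(AgNO3) = 3.9424 × 1/1 = 3.9424 mol.
Mass of AgNO3 = 3.9424 mol × 169.88 g/mol = 669.73 g.
Converting to kg: 669.73 g = 0.6697 kg.

0.6697 kg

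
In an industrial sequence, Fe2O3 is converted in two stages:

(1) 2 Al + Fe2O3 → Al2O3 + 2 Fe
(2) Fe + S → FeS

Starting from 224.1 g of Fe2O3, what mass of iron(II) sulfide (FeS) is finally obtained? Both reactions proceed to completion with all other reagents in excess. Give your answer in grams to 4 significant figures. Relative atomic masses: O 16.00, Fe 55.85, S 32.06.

M(Fe2O3) = 2(55.85) + 3(16.00) = 159.70 g/mol.
M(FeS) = 55.85 + 32.06 = 87.91 g/mol.
n(Fe2O3) = 224.10 / 159.70 = 1.4033 mol.
Step 1 gives a 1:2 ratio of Fe2O3 to Fe, so n(Fe) = 2.8065 mol.
In step 2 the Fe:FeS ratio is 1:1, so n(FeS) = 2.8065 mol.
Mass of FeS = 2.8065 × 87.91 = 246.72 g.

246.7 g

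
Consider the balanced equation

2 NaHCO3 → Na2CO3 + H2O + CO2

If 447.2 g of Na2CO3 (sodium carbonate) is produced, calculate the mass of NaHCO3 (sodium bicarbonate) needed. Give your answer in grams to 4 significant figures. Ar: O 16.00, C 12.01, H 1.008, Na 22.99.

M(Na2CO3) = 2(22.99) + 12.01 + 3(16.00) = 105.99 g/mol.
M(NaHCO3) = 22.99 + 1.008 + 12.01 + 3(16.00) = 84.008 g/mol.
n(Na2CO3) = 447.20 g / 105.99 g/mol = 4.2193 mol.
From the equation the Na2CO3:NaHCO3 mole ratio is 1:2, so n(NaHCO3) = 4.2193 × 2/1 = 8.4385 mol.
Mass of NaHCO3 = 8.4385 mol × 84.008 g/mol = 708.90 g.

708.9 g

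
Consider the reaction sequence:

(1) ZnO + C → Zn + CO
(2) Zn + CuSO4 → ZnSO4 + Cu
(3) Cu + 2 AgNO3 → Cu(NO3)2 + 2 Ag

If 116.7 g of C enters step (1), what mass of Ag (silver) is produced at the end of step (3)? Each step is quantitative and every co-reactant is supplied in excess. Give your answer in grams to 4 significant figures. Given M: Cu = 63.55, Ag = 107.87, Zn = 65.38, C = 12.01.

2096 g

n(C) = 116.7 / 12.01 = 9.7169 mol.
Reaction (1): C→Zn ratio 1:1 ⇒ n(Zn) = 9.7169 mol.
Reaction (2): Zn→Cu ratio 1:1 ⇒ n(Cu) = 9.7169 mol.
Reaction (3): Cu→Ag ratio 1:2 ⇒ n(Ag) = 19.434 mol.
Mass of Ag = 19.434 × 107.87 = 2096.3 g.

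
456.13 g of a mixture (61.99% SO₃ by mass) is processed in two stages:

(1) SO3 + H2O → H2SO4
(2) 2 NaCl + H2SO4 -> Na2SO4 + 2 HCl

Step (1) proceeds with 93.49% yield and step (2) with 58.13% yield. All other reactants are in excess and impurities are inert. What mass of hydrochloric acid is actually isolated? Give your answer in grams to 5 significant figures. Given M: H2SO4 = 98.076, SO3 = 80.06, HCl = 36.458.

Pure SO3 = 456.13 × 0.6199 = 282.755 g.
n(SO3) = 282.755 / 80.06 = 3.53179 mol.
Step 1 (SO3:H2SO4 = 1:1): theoretical n(H2SO4) = 3.53179 mol; at 93.49% yield, n(H2SO4) = 3.30187 mol.
Step 2 (H2SO4:HCl = 1:2): theoretical n(HCl) = 6.60374 mol, so theoretical mass = 6.60374 × 36.458 = 240.759 g.
At 58.13% yield, actual mass of HCl = 240.759 × 0.5813 = 139.953 g.

139.95 g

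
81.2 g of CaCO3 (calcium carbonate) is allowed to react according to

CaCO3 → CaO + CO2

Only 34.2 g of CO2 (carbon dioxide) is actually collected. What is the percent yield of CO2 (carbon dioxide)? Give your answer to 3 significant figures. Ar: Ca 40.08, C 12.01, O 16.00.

95.8 %

M(CaCO3) = 40.08 + 12.01 + 3(16.00) = 100.09 g/mol.
M(CO2) = 12.01 + 2(16.00) = 44.01 g/mol.
n(CaCO3) = 81.20 g / 100.09 g/mol = 0.8113 mol.
From the equation the CaCO3:CO2 mole ratio is 1:1, so n(CO2) = 0.8113 × 1/1 = 0.8113 mol.
Mass of CO2 = 0.8113 mol × 44.01 g/mol = 35.70 g.
This is the theoretical yield. Percent yield = 34.2 g / 35.70 g × 100% = 95.79%.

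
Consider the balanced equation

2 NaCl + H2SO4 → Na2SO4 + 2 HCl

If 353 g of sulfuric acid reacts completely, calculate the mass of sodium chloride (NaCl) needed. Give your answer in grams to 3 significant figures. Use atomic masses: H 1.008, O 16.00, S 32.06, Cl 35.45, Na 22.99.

421 g

M(H2SO4) = 2(1.008) + 32.06 + 4(16.00) = 98.076 g/mol.
M(NaCl) = 22.99 + 35.45 = 58.44 g/mol.
n(H2SO4) = 353.0 g / 98.076 g/mol = 3.599 mol.
From the equation the H2SO4:NaCl mole ratio is 1:2, so n(NaCl) = 3.599 × 2/1 = 7.198 mol.
Mass of NaCl = 7.198 mol × 58.44 g/mol = 420.7 g.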